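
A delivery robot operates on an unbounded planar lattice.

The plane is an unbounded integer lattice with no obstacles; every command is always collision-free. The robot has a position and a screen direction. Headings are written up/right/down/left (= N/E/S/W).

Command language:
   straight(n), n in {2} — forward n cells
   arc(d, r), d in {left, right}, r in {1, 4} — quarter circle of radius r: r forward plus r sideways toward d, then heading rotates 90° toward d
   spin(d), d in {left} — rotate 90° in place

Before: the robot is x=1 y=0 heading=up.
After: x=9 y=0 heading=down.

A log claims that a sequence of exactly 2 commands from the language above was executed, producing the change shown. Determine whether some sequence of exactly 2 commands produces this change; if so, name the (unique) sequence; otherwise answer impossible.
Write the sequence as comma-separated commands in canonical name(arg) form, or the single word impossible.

key: position moved to (9,0) AND the heading swung to S — translation plus rotation needed
from: x=1 y=0 heading=up
step 1 (arc(right, 4)): x=5 y=4 heading=right
step 2 (arc(right, 4)): x=9 y=0 heading=down
all 36 alternatives checked — unique.

arc(right, 4), arc(right, 4)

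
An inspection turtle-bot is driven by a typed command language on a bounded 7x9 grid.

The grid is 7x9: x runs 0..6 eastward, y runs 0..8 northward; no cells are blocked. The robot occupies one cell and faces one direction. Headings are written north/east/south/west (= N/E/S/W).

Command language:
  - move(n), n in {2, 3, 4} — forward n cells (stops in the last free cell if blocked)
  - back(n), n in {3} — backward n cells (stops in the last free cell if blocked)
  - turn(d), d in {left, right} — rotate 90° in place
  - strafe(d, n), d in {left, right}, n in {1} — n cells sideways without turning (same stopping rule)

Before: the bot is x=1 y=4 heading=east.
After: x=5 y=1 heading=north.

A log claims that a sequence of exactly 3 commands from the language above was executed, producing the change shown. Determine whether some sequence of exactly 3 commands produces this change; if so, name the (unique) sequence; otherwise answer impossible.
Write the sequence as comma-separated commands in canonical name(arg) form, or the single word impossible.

move(4), turn(left), back(3)

key: running back(3) before move(4) would end elsewhere — order is forced
begin: x=1 y=4 heading=east
[1] after move(4): x=5 y=4 heading=east
[2] after turn(left): x=5 y=4 heading=north
[3] after back(3): x=5 y=1 heading=north
no rival 3-sequence matches.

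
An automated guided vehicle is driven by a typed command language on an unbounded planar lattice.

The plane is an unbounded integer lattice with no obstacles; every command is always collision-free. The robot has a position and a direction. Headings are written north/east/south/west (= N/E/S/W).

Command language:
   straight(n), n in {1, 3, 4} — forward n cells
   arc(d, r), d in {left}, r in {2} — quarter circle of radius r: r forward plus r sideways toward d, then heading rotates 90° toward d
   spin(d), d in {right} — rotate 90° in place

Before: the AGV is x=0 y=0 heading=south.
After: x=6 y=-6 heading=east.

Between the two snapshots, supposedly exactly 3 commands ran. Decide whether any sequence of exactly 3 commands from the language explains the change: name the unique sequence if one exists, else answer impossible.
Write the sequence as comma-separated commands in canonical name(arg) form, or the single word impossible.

straight(4), arc(left, 2), straight(4)

key: cell and facing (now E) both changed — the 3 commands mix motion and turning
start: x=0 y=0 heading=south
1. straight(4) → x=0 y=-4 heading=south
2. arc(left, 2) → x=2 y=-6 heading=east
3. straight(4) → x=6 y=-6 heading=east
all 125 alternatives checked — unique.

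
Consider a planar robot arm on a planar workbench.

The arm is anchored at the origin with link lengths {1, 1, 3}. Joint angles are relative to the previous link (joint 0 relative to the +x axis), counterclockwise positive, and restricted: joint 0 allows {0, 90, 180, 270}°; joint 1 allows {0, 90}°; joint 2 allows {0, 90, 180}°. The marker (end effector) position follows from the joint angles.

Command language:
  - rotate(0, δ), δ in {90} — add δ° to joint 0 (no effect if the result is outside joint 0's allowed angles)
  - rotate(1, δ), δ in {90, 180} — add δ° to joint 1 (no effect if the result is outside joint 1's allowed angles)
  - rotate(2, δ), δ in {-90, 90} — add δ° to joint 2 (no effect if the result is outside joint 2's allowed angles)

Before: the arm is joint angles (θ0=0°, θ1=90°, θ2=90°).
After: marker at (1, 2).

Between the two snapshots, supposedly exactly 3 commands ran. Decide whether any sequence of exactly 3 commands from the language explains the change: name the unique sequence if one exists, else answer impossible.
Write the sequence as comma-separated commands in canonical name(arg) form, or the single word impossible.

rotate(0, 90), rotate(0, 90), rotate(0, 90)

from: joint angles (θ0=0°, θ1=90°, θ2=90°)
1. rotate(0, 90) → joint angles (θ0=90°, θ1=90°, θ2=90°)
2. rotate(0, 90) → joint angles (θ0=180°, θ1=90°, θ2=90°)
3. rotate(0, 90) → joint angles (θ0=270°, θ1=90°, θ2=90°)
uniquely the one of 125 3-step routes that fits.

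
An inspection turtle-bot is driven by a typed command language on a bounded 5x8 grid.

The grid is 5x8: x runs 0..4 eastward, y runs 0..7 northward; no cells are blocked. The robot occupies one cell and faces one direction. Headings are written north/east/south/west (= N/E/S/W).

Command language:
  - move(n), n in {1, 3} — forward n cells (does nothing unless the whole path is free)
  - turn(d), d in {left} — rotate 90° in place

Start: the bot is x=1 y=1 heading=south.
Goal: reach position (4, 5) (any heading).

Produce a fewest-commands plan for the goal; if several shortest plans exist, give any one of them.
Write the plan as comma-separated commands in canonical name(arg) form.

start: x=1 y=1 heading=south
[1] after turn(left): x=1 y=1 heading=east
[2] after move(3): x=4 y=1 heading=east
[3] after turn(left): x=4 y=1 heading=north
[4] after move(1): x=4 y=2 heading=north
[5] after move(3): x=4 y=5 heading=north
minimal: 5 command(s), checked below 5.

turn(left), move(3), turn(left), move(1), move(3)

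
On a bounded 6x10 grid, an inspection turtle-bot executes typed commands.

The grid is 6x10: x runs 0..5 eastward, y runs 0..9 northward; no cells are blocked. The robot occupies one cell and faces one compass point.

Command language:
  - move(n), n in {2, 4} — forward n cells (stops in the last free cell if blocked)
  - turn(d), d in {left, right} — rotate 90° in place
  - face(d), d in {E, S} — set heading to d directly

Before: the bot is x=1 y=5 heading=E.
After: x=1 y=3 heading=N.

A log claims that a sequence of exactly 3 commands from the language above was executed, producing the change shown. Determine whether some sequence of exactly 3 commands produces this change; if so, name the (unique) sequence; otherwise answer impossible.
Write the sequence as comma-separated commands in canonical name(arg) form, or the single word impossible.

checked all 3-command options: none fits.

impossible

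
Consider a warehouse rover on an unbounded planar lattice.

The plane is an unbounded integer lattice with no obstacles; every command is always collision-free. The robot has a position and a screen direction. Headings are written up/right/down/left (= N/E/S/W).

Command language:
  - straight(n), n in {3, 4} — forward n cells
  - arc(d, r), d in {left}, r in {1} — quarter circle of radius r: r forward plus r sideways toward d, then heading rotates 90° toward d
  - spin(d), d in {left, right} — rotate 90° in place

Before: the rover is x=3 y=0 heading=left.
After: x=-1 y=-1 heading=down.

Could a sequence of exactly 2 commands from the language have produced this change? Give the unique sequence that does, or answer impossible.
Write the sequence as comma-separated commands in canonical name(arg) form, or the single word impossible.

key: position moved to (-1,-1) AND the heading swung to S — translation plus rotation needed
from: x=3 y=0 heading=left
t=1 straight(3) ⇒ x=0 y=0 heading=left
t=2 arc(left, 1) ⇒ x=-1 y=-1 heading=down
uniquely the one of 25 2-step routes that fits.

straight(3), arc(left, 1)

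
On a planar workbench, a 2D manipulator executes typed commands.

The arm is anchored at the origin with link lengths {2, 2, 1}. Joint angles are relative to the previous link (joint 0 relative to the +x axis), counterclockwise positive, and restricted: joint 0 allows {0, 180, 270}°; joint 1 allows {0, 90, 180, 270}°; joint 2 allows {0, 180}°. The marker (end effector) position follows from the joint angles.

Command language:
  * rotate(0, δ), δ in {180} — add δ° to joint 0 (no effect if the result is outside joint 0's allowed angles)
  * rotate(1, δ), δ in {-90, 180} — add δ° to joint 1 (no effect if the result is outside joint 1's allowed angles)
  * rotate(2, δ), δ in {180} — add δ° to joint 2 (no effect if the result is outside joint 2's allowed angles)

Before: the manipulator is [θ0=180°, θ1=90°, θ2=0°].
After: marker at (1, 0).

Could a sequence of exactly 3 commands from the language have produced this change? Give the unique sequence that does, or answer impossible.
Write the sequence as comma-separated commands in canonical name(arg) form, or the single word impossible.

begin: [θ0=180°, θ1=90°, θ2=0°]
1. rotate(1, -90) → [θ0=180°, θ1=0°, θ2=0°]
2. rotate(1, -90) → [θ0=180°, θ1=270°, θ2=0°]
3. rotate(1, -90) → [θ0=180°, θ1=180°, θ2=0°]
no rival 3-sequence matches.

rotate(1, -90), rotate(1, -90), rotate(1, -90)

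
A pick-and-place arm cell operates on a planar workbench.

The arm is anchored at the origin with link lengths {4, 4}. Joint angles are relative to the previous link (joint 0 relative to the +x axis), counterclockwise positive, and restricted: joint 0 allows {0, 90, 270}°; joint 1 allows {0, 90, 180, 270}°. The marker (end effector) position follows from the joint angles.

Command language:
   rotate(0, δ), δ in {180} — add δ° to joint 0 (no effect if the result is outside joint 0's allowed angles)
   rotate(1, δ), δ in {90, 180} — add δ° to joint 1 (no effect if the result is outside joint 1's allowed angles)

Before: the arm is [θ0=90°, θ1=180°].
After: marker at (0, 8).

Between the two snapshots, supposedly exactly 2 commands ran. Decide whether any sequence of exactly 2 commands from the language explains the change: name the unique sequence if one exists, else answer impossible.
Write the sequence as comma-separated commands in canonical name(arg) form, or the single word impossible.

rotate(1, 90), rotate(1, 90)

initial: [θ0=90°, θ1=180°]
t=1 rotate(1, 90) ⇒ [θ0=90°, θ1=270°]
t=2 rotate(1, 90) ⇒ [θ0=90°, θ1=0°]
all 9 alternatives checked — unique.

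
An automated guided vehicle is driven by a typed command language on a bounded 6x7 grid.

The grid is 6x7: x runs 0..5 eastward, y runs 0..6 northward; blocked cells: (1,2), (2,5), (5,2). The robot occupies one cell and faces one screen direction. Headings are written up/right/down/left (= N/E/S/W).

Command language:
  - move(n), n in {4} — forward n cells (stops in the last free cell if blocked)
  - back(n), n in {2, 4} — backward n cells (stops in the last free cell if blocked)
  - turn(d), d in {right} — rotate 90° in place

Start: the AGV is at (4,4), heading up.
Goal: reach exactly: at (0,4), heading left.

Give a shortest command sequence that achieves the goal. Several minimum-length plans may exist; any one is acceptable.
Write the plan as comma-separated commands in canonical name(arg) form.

turn(right), back(4), turn(right), turn(right)

begin: at (4,4), heading up
step 1 (turn(right)): at (4,4), heading right
step 2 (back(4)): at (0,4), heading right
step 3 (turn(right)): at (0,4), heading down
step 4 (turn(right)): at (0,4), heading left
shorter routes all fall short; 4 is best.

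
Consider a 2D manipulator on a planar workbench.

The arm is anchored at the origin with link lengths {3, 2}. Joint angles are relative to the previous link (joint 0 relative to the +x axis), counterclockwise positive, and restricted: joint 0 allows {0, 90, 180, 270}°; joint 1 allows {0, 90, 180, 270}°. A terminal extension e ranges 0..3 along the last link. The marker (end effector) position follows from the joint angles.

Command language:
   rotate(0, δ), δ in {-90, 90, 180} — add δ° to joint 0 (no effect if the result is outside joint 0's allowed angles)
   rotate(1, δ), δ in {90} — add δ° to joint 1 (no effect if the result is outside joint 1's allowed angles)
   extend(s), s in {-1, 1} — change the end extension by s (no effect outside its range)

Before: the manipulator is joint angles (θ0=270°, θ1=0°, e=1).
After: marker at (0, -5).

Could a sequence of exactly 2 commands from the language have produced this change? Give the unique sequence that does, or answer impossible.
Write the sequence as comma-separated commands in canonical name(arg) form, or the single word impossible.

t0: joint angles (θ0=270°, θ1=0°, e=1)
[1] after extend(-1): joint angles (θ0=270°, θ1=0°, e=0)
[2] after extend(-1): joint angles (θ0=270°, θ1=0°, e=0)
no rival 2-sequence matches.

extend(-1), extend(-1)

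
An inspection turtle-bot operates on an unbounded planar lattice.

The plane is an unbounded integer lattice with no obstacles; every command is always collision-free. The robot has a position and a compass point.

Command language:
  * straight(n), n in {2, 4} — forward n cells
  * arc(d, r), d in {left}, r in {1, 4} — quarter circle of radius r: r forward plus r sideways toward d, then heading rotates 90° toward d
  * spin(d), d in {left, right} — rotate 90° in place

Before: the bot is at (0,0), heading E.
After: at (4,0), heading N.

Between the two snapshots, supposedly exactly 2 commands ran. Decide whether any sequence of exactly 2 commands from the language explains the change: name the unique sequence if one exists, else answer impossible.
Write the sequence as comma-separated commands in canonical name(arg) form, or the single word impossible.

straight(4), spin(left)

key: position moved to (4,0) AND the heading swung to N — translation plus rotation needed
from: at (0,0), heading E
t=1 straight(4) ⇒ at (4,0), heading E
t=2 spin(left) ⇒ at (4,0), heading N
all 36 alternatives checked — unique.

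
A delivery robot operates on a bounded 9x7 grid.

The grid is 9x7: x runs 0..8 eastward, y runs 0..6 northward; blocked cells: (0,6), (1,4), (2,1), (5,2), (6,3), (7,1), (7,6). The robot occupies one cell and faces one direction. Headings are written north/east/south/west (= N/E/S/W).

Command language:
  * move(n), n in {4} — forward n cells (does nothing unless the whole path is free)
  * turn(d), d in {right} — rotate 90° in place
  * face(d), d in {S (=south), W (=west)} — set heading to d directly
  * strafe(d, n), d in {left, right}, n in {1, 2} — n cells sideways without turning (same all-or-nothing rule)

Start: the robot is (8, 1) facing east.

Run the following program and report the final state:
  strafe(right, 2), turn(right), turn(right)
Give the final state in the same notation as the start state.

(8, 1) facing west

start: (8, 1) facing east
step 1 (strafe(right, 2)): (8, 1) facing east
step 2 (turn(right)): (8, 1) facing south
step 3 (turn(right)): (8, 1) facing west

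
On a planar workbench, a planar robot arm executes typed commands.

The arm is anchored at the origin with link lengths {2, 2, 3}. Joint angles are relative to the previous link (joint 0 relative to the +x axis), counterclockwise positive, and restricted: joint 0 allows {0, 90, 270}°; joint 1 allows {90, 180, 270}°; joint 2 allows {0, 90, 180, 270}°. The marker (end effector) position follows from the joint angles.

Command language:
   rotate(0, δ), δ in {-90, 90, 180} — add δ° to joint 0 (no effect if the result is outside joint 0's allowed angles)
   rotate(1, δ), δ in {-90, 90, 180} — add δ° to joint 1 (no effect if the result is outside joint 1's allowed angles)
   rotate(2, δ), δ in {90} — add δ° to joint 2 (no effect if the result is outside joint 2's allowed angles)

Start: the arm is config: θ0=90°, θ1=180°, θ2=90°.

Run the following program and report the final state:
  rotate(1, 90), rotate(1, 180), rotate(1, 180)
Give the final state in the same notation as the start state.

begin: config: θ0=90°, θ1=180°, θ2=90°
t=1 rotate(1, 90) ⇒ config: θ0=90°, θ1=270°, θ2=90°
t=2 rotate(1, 180) ⇒ config: θ0=90°, θ1=90°, θ2=90°
t=3 rotate(1, 180) ⇒ config: θ0=90°, θ1=270°, θ2=90°

config: θ0=90°, θ1=270°, θ2=90°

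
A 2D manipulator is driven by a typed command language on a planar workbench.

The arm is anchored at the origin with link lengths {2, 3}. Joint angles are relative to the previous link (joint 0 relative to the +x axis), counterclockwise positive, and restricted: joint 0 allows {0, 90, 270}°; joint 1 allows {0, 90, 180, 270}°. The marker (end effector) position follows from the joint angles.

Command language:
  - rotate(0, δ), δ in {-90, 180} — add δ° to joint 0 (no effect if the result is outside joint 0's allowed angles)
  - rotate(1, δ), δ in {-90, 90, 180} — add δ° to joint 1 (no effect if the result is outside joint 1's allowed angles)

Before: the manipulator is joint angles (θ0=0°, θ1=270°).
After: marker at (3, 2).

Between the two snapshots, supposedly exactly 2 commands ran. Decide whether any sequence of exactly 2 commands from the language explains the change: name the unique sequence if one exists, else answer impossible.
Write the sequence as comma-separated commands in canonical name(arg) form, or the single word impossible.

rotate(0, -90), rotate(0, 180)

key: running rotate(0, 180) before rotate(0, -90) would end elsewhere — order is forced
start: joint angles (θ0=0°, θ1=270°)
1. rotate(0, -90) → joint angles (θ0=270°, θ1=270°)
2. rotate(0, 180) → joint angles (θ0=90°, θ1=270°)
no other 2-command option fits: unique.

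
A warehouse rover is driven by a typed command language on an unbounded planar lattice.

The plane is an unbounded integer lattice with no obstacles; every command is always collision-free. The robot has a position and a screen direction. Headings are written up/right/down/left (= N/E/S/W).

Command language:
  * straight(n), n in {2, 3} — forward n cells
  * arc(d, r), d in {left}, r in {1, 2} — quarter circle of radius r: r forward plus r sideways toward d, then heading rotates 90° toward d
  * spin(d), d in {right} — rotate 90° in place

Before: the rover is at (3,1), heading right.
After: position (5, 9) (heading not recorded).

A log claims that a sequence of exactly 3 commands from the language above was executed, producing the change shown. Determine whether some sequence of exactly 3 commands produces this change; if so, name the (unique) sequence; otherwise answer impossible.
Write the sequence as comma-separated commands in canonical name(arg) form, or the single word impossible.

key: order matters: swapping arc(left, 2) and straight(3) lands elsewhere
t0: at (3,1), heading right
[1] after arc(left, 2): at (5,3), heading up
[2] after straight(3): at (5,6), heading up
[3] after straight(3): at (5,9), heading up
uniquely the one of 125 3-step routes that fits.

arc(left, 2), straight(3), straight(3)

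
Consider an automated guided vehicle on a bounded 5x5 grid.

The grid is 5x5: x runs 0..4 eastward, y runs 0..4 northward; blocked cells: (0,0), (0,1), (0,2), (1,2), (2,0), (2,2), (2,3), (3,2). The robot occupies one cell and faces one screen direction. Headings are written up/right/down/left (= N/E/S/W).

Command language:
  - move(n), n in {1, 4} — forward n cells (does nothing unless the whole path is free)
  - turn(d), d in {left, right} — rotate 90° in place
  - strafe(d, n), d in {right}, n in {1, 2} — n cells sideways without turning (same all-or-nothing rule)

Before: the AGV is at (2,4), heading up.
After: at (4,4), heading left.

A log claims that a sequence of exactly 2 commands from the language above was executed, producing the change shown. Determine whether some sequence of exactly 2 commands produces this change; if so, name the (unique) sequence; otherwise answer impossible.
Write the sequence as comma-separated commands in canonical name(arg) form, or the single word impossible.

strafe(right, 2), turn(left)

key: order matters: swapping strafe(right, 2) and turn(left) lands elsewhere
from: at (2,4), heading up
step 1 (strafe(right, 2)): at (4,4), heading up
step 2 (turn(left)): at (4,4), heading left
all 36 alternatives checked — unique.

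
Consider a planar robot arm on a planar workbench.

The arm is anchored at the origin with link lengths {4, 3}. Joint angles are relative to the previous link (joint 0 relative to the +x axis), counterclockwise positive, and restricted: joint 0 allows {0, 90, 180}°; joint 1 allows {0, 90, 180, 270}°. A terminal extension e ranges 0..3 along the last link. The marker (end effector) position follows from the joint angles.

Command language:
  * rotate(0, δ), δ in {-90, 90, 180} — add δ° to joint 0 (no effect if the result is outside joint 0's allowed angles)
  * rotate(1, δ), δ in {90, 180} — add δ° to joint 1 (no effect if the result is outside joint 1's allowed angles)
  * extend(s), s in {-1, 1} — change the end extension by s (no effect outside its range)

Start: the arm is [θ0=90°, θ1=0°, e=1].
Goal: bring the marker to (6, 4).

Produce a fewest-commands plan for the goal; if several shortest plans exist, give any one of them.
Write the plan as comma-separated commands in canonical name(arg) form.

begin: [θ0=90°, θ1=0°, e=1]
[1] after rotate(1, 180): [θ0=90°, θ1=180°, e=1]
[2] after rotate(1, 90): [θ0=90°, θ1=270°, e=1]
[3] after extend(1): [θ0=90°, θ1=270°, e=2]
[4] after extend(1): [θ0=90°, θ1=270°, e=3]
minimal: 4 command(s), checked below 4.

rotate(1, 180), rotate(1, 90), extend(1), extend(1)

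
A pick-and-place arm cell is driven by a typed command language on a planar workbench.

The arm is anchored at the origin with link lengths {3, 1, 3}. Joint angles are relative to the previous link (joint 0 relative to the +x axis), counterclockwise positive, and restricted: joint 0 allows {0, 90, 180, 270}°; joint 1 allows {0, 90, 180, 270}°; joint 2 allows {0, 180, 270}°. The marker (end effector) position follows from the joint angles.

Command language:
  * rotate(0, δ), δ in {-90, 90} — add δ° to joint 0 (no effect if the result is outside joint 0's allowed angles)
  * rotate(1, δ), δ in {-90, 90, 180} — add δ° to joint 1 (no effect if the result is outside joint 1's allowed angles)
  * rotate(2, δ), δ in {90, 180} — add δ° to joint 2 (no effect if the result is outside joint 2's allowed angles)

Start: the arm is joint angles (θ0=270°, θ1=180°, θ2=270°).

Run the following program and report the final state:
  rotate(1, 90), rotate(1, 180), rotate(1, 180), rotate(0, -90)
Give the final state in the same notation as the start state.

joint angles (θ0=180°, θ1=270°, θ2=270°)

begin: joint angles (θ0=270°, θ1=180°, θ2=270°)
step 1 (rotate(1, 90)): joint angles (θ0=270°, θ1=270°, θ2=270°)
step 2 (rotate(1, 180)): joint angles (θ0=270°, θ1=90°, θ2=270°)
step 3 (rotate(1, 180)): joint angles (θ0=270°, θ1=270°, θ2=270°)
step 4 (rotate(0, -90)): joint angles (θ0=180°, θ1=270°, θ2=270°)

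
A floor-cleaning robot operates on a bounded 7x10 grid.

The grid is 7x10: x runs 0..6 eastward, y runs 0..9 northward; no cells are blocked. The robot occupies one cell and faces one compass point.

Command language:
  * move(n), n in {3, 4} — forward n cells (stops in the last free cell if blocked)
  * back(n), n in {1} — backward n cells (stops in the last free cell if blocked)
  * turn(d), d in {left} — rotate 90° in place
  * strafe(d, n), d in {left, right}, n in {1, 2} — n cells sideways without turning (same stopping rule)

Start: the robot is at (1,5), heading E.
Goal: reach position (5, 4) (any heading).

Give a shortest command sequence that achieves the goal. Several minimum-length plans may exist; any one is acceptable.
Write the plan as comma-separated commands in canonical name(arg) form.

strafe(right, 1), move(4)

begin: at (1,5), heading E
step 1 (strafe(right, 1)): at (1,4), heading E
step 2 (move(4)): at (5,4), heading E
no 1-step plan works, so 2 is optimal.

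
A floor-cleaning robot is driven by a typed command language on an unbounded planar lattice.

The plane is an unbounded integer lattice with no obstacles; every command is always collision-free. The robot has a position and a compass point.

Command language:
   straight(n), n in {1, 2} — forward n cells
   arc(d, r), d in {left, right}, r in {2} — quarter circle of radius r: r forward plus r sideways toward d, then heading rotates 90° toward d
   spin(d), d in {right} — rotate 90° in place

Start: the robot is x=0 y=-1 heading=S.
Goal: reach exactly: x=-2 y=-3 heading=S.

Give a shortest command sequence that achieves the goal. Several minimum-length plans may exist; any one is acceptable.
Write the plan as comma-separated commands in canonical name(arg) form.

spin(right), arc(left, 2)

begin: x=0 y=-1 heading=S
1. spin(right) → x=0 y=-1 heading=W
2. arc(left, 2) → x=-2 y=-3 heading=S
nothing shorter than 2 reaches the goal.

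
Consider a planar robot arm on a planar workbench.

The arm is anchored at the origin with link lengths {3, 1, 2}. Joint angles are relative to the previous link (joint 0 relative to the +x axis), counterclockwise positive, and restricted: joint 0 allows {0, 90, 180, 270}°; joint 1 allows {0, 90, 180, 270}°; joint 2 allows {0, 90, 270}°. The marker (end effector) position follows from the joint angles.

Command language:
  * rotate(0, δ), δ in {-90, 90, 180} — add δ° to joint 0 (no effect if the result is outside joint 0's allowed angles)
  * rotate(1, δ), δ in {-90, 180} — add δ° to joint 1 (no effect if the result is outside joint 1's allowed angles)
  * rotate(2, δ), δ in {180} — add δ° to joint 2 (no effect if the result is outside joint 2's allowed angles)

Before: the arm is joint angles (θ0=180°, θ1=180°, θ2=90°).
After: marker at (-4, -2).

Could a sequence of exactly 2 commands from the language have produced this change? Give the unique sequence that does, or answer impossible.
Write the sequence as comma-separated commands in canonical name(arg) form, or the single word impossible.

rotate(1, -90), rotate(1, -90)

initial: joint angles (θ0=180°, θ1=180°, θ2=90°)
1. rotate(1, -90) → joint angles (θ0=180°, θ1=90°, θ2=90°)
2. rotate(1, -90) → joint angles (θ0=180°, θ1=0°, θ2=90°)
all 36 alternatives checked — unique.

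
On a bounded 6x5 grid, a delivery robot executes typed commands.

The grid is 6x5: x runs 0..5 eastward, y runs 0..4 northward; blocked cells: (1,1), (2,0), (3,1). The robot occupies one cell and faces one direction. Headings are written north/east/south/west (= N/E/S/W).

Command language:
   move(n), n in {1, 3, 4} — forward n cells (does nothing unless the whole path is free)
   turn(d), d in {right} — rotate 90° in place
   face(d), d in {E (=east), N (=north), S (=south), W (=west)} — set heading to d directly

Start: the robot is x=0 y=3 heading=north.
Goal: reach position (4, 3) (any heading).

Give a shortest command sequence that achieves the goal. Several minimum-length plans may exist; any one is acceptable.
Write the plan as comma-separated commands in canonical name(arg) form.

start: x=0 y=3 heading=north
[1] after turn(right): x=0 y=3 heading=east
[2] after move(4): x=4 y=3 heading=east
no 1-step plan works, so 2 is optimal.

turn(right), move(4)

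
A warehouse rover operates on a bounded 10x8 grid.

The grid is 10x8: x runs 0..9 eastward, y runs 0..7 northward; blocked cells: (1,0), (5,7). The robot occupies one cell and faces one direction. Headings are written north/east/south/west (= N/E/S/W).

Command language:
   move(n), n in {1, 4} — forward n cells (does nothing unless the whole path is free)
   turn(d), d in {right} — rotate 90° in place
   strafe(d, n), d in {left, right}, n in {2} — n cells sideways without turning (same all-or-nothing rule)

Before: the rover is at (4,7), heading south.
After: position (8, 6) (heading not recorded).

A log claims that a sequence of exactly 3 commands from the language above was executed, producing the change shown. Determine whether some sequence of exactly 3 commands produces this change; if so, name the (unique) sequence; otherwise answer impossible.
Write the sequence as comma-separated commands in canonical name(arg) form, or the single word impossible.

key: running strafe(left, 2) before move(1) would end elsewhere — order is forced
initial: at (4,7), heading south
t=1 move(1) ⇒ at (4,6), heading south
t=2 strafe(left, 2) ⇒ at (6,6), heading south
t=3 strafe(left, 2) ⇒ at (8,6), heading south
no other 3-command option fits: unique.

move(1), strafe(left, 2), strafe(left, 2)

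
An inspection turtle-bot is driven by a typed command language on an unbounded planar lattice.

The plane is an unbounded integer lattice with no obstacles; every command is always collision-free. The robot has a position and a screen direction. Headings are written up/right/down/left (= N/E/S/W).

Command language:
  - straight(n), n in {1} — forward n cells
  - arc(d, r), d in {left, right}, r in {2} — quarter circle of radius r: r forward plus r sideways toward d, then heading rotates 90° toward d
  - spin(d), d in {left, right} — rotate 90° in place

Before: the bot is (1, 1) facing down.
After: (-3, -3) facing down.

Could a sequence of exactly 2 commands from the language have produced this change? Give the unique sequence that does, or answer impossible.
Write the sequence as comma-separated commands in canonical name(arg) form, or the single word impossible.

key: order matters: swapping arc(right, 2) and arc(left, 2) lands elsewhere
from: (1, 1) facing down
1. arc(right, 2) → (-1, -1) facing left
2. arc(left, 2) → (-3, -3) facing down
uniquely the one of 25 2-step routes that fits.

arc(right, 2), arc(left, 2)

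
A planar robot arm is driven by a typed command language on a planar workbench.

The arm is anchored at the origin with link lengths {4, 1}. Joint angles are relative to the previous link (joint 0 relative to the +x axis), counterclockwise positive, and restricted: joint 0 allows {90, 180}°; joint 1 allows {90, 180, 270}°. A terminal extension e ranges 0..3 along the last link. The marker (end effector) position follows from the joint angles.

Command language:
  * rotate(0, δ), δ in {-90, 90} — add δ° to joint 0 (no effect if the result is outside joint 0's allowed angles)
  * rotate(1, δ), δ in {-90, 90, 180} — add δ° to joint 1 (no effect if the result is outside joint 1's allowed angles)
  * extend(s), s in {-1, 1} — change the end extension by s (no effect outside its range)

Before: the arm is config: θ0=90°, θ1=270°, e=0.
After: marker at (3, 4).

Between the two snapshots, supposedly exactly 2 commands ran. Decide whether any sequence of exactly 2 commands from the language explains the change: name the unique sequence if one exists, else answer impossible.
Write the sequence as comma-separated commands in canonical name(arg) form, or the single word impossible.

t0: config: θ0=90°, θ1=270°, e=0
t=1 extend(1) ⇒ config: θ0=90°, θ1=270°, e=1
t=2 extend(1) ⇒ config: θ0=90°, θ1=270°, e=2
no other 2-command option fits: unique.

extend(1), extend(1)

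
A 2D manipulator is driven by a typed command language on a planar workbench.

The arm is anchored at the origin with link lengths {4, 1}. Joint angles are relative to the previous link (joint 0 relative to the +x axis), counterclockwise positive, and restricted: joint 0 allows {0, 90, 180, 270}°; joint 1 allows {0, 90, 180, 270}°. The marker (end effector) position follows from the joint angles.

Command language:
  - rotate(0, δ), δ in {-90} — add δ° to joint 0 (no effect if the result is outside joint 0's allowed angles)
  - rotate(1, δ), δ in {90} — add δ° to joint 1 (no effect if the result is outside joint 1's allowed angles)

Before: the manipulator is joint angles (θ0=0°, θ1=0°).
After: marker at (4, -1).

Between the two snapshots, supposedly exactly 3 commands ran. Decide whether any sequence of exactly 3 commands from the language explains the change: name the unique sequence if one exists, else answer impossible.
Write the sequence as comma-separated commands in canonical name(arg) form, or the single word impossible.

initial: joint angles (θ0=0°, θ1=0°)
t=1 rotate(1, 90) ⇒ joint angles (θ0=0°, θ1=90°)
t=2 rotate(1, 90) ⇒ joint angles (θ0=0°, θ1=180°)
t=3 rotate(1, 90) ⇒ joint angles (θ0=0°, θ1=270°)
uniquely the one of 8 3-step routes that fits.

rotate(1, 90), rotate(1, 90), rotate(1, 90)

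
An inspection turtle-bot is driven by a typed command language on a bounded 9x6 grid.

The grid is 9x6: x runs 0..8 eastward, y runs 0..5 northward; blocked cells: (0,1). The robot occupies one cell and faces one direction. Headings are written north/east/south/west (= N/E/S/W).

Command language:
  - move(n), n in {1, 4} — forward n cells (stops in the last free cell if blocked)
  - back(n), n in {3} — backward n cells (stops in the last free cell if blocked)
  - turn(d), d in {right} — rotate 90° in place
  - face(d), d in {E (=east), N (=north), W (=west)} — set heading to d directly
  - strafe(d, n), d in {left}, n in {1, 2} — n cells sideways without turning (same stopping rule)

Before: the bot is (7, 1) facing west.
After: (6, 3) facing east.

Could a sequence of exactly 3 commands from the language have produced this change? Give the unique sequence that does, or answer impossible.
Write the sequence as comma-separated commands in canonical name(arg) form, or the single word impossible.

move(1), face(E), strafe(left, 2)

key: order matters: swapping move(1) and strafe(left, 2) lands elsewhere
begin: (7, 1) facing west
t=1 move(1) ⇒ (6, 1) facing west
t=2 face(E) ⇒ (6, 1) facing east
t=3 strafe(left, 2) ⇒ (6, 3) facing east
no other 3-command option fits: unique.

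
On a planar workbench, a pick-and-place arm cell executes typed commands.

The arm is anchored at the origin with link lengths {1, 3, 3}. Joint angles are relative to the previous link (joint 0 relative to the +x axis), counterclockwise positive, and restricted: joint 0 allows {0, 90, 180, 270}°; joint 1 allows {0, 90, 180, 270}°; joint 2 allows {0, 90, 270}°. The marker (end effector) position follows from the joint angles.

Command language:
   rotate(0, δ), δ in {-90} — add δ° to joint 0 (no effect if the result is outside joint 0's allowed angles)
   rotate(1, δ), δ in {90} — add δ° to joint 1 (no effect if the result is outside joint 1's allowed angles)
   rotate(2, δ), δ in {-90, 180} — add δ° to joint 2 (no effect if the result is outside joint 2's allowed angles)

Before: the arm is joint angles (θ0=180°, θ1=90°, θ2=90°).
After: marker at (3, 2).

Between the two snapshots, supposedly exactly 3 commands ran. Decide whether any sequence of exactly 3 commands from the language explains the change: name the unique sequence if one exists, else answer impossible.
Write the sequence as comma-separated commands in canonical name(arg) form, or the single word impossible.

t0: joint angles (θ0=180°, θ1=90°, θ2=90°)
[1] after rotate(0, -90): joint angles (θ0=90°, θ1=90°, θ2=90°)
[2] after rotate(0, -90): joint angles (θ0=0°, θ1=90°, θ2=90°)
[3] after rotate(0, -90): joint angles (θ0=270°, θ1=90°, θ2=90°)
no other 3-command option fits: unique.

rotate(0, -90), rotate(0, -90), rotate(0, -90)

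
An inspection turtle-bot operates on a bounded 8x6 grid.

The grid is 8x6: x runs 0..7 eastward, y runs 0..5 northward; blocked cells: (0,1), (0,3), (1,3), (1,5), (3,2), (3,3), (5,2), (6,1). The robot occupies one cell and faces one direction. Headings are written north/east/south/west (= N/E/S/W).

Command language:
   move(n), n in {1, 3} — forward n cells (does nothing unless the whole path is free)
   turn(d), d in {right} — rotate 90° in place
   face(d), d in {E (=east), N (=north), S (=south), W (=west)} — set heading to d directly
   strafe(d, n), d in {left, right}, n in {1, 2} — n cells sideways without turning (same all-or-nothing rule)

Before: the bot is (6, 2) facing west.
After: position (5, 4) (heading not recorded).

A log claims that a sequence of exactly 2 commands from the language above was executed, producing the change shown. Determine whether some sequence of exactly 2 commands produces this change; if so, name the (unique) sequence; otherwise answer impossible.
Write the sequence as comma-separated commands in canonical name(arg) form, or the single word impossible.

strafe(right, 2), move(1)

key: order matters: swapping strafe(right, 2) and move(1) lands elsewhere
from: (6, 2) facing west
1. strafe(right, 2) → (6, 4) facing west
2. move(1) → (5, 4) facing west
no rival 2-sequence matches.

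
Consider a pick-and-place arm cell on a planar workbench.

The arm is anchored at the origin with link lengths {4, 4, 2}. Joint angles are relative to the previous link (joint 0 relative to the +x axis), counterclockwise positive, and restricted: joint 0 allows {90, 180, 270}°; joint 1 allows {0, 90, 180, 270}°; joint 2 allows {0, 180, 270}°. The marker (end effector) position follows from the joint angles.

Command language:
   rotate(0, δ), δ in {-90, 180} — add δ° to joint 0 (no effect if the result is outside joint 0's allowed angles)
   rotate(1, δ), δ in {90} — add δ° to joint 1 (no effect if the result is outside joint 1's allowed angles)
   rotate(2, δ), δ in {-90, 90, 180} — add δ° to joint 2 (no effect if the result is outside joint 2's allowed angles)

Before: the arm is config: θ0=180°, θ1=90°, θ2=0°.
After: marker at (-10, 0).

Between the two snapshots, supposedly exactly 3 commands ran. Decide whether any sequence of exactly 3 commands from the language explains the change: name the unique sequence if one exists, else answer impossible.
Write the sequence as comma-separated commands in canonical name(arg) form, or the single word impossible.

begin: config: θ0=180°, θ1=90°, θ2=0°
step 1 (rotate(1, 90)): config: θ0=180°, θ1=180°, θ2=0°
step 2 (rotate(1, 90)): config: θ0=180°, θ1=270°, θ2=0°
step 3 (rotate(1, 90)): config: θ0=180°, θ1=0°, θ2=0°
no rival 3-sequence matches.

rotate(1, 90), rotate(1, 90), rotate(1, 90)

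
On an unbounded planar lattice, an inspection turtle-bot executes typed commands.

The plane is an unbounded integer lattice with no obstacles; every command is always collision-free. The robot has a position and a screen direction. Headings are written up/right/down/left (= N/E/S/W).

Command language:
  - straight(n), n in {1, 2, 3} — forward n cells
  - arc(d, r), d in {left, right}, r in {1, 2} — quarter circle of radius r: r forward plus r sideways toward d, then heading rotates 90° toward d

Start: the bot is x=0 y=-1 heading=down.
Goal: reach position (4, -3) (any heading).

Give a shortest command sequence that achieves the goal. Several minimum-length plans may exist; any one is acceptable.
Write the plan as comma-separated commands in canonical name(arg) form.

arc(left, 2), straight(2)

start: x=0 y=-1 heading=down
1. arc(left, 2) → x=2 y=-3 heading=right
2. straight(2) → x=4 y=-3 heading=right
no 1-step plan works, so 2 is optimal.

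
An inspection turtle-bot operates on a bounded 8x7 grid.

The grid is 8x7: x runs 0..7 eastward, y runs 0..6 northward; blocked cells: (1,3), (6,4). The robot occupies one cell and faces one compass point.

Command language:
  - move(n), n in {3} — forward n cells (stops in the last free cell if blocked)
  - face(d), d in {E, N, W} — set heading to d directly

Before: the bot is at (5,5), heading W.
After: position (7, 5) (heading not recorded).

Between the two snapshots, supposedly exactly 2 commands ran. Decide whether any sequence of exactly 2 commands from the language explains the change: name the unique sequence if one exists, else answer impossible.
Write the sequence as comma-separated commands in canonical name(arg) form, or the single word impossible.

face(E), move(3)

key: order matters: swapping face(E) and move(3) lands elsewhere
initial: at (5,5), heading W
1. face(E) → at (5,5), heading E
2. move(3) → at (7,5), heading E
all 16 alternatives checked — unique.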